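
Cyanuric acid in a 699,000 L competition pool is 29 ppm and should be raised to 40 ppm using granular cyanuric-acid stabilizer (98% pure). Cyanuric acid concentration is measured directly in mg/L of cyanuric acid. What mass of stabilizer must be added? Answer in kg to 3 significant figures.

7.85 kg

CYA to add: (40 − 29) = 11 mg/L × 699,000 L = 7689 g cyanuric acid.
At 98% purity: 7689 / 0.98 = 7846 g product.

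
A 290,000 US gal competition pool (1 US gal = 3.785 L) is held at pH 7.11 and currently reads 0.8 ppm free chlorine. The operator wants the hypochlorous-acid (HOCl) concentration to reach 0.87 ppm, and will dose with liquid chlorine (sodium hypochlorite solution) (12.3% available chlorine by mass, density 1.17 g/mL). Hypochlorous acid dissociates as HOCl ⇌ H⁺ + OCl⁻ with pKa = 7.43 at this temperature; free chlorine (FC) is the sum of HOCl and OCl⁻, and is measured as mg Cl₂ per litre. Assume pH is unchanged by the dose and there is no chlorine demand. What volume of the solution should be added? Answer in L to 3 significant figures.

3.71 L

Volume: 290,000 US gal × 3.785 L/gal = 1,097,650 L.
[OCl⁻]/[HOCl] = 10^(pH − pKa) = 10^(7.11 − 7.43) = 0.4786; fraction as HOCl = 1/(1 + 0.4786) = 0.6763.
Free chlorine required for 0.87 ppm HOCl: 0.87 / 0.6763 = 1.286 ppm.
FC to add: 1.286 − 0.8 = 0.4864 mg/L as Cl₂.
Cl₂ equivalent: 0.4864 mg/L × 1,097,650 L = 533.9 g.
Product at 12.3% available Cl: 533.9 / 0.123 = 4341 g.
Volume: 4341 g ÷ 1.17 g/mL = 3710 mL.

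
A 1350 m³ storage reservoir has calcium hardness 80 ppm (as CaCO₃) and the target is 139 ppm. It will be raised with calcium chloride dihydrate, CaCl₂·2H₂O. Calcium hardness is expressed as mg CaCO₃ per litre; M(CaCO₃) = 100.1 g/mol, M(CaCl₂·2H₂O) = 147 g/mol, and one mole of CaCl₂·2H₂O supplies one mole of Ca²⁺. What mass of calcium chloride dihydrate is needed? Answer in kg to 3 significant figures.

Volume: 1350 m³ = 1,350,000 L.
Hardness to add: (139 − 80) = 59 mg/L as CaCO₃ × 1,350,000 L = 79,650 g as CaCO₃.
Moles of Ca²⁺ (1 mol Ca²⁺ ≡ 1 mol CaCO₃): 79,650 / 100.1 g/mol = 795.7 mol.
Mass of CaCl₂·2H₂O: 795.7 × 147 = 117,000 g.

117 kg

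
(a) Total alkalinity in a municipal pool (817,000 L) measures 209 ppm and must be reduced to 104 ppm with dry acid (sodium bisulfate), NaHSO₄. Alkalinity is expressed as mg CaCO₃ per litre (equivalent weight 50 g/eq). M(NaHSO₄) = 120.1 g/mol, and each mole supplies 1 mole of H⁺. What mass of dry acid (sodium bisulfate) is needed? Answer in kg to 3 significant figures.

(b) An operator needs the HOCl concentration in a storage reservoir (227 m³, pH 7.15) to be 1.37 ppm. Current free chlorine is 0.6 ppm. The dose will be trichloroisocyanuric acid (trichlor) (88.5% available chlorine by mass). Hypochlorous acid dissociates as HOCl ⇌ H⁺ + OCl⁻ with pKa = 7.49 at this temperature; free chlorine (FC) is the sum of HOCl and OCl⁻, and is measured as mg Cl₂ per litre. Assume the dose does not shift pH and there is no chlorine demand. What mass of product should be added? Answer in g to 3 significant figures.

(a) Alkalinity to neutralize: (209 − 104) = 105 mg/L as CaCO₃ × 817,000 L = 85,780 g as CaCO₃.
(a) Equivalents of H⁺ required: 85,780 ÷ 50 g/eq = 1716 eq = 1716 mol NaHSO₄.
(a) Mass of NaHSO₄: 1716 × 120.1 = 206,100 g.

(b) Volume: 227 m³ = 227,000 L.
(b) [OCl⁻]/[HOCl] = 10^(pH − pKa) = 10^(7.15 − 7.49) = 0.4571; fraction as HOCl = 1/(1 + 0.4571) = 0.6863.
(b) Free chlorine required for 1.37 ppm HOCl: 1.37 / 0.6863 = 1.996 ppm.
(b) FC to add: 1.996 − 0.6 = 1.396 mg/L as Cl₂.
(b) Cl₂ equivalent: 1.396 mg/L × 227,000 L = 316.9 g.
(b) Product at 88.5% available Cl: 316.9 / 0.885 = 358.1 g.

(a) 206 kg; (b) 358 g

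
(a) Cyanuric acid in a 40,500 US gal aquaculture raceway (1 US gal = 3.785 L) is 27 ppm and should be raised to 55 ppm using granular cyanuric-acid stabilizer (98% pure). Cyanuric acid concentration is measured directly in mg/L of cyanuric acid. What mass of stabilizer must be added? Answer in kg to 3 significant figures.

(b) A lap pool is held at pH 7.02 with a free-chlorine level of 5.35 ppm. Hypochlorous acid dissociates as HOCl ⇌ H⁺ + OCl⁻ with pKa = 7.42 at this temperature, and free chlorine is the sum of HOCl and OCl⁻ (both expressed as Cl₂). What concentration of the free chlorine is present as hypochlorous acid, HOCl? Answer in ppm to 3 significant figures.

(a) Volume: 40,500 US gal × 3.785 L/gal = 153,292 L.
(a) CYA to add: (55 − 27) = 28 mg/L × 153,292 L = 4292 g cyanuric acid.
(a) At 98% purity: 4292 / 0.98 = 4380 g product.

(b) [OCl⁻]/[HOCl] = 10^(pH − pKa) = 10^(7.02 − 7.42) = 10^-0.40 = 0.3981.
(b) Fraction as HOCl = 1 / (1 + 0.3981) = 0.7153.
(b) HOCl = 0.7153 × 5.35 ppm = 3.827 ppm.

(a) 4.38 kg; (b) 3.83 ppm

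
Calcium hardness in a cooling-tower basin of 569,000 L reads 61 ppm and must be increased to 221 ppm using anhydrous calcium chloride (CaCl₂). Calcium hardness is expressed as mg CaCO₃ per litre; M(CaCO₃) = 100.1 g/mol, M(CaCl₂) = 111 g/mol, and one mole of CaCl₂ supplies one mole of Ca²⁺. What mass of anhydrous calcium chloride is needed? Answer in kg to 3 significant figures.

101 kg

Hardness to add: (221 − 61) = 160 mg/L as CaCO₃ × 569,000 L = 91,040 g as CaCO₃.
Moles of Ca²⁺ (1 mol Ca²⁺ ≡ 1 mol CaCO₃): 91,040 / 100.1 g/mol = 909.5 mol.
Mass of CaCl₂: 909.5 × 111 = 101,000 g.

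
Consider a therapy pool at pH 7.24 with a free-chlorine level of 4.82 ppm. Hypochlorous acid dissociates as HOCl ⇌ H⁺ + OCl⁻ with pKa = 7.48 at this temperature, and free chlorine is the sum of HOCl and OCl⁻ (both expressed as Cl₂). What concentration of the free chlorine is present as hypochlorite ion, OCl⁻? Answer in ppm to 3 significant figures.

[OCl⁻]/[HOCl] = 10^(pH − pKa) = 10^(7.24 − 7.48) = 10^-0.24 = 0.5754.
Fraction as HOCl = 1 / (1 + 0.5754) = 0.6347.
OCl⁻ = (1 − 0.6347) × 4.82 ppm = 1.761 ppm.

1.76 ppm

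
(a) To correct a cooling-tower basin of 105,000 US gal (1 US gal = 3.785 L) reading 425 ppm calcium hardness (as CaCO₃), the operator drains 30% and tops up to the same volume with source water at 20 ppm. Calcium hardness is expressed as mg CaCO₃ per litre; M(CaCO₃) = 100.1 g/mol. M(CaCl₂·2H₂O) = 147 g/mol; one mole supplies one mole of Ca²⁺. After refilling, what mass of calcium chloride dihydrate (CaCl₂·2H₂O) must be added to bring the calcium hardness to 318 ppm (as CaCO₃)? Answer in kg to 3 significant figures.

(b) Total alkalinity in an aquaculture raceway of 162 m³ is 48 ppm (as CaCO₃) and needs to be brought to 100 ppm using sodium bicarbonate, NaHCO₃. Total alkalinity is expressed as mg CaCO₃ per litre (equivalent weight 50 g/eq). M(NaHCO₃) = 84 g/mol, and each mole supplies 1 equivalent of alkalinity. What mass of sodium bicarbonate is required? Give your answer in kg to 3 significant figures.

(a) Volume: 105,000 US gal × 3.785 L/gal = 397,425 L.
(a) After draining 30% and refilling: 425 × 0.70 + 20 × 0.30 = 303.5 ppm.
(a) Deficit to target: 318 − 303.5 = 14.5 mg/L.
(a) As CaCO₃: 14.5 mg/L × 397,425 L = 5763 g; ÷ 100.1 = 57.57 mol Ca²⁺.
(a) Mass: 57.57 × 147 = 8463 g.

(b) Volume: 162 m³ = 162,000 L.
(b) Alkalinity to add: (100 − 48) = 52 mg/L as CaCO₃ × 162,000 L = 8424 g as CaCO₃.
(b) Equivalents: 8424 g ÷ 50 g/eq = 168.5 eq.
(b) NaHCO₃ supplies 1 eq per mole → 168.5 mol.
(b) Mass: 168.5 mol × 84 g/mol = 14,150 g.

(a) 8.46 kg; (b) 14.2 kg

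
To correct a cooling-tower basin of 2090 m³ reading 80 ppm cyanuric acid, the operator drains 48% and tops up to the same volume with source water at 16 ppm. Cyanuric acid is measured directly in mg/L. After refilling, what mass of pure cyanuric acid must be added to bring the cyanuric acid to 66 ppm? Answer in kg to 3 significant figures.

34.9 kg

Volume: 2090 m³ = 2,090,000 L.
After draining 48% and refilling: 80 × 0.52 + 16 × 0.48 = 49.28 ppm.
Deficit to target: 66 − 49.28 = 16.72 mg/L.
Mass: 16.72 mg/L × 2,090,000 L = 34,940 g cyanuric acid.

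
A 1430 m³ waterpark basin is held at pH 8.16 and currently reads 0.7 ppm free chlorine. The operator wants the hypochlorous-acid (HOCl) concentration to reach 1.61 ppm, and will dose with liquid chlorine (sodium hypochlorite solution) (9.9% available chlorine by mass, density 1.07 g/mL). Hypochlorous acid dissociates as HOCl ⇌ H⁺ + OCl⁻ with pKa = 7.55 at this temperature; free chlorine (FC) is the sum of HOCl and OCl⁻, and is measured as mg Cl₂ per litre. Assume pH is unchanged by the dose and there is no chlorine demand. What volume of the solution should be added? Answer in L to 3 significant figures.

Volume: 1430 m³ = 1,430,000 L.
[OCl⁻]/[HOCl] = 10^(pH − pKa) = 10^(8.16 − 7.55) = 4.074; fraction as HOCl = 1/(1 + 4.074) = 0.1971.
Free chlorine required for 1.61 ppm HOCl: 1.61 / 0.1971 = 8.169 ppm.
FC to add: 8.169 − 0.7 = 7.469 mg/L as Cl₂.
Cl₂ equivalent: 7.469 mg/L × 1,430,000 L = 10,680 g.
Product at 9.9% available Cl: 10,680 / 0.099 = 107,900 g.
Volume: 107,900 g ÷ 1.07 g/mL = 100,800 mL.

101 L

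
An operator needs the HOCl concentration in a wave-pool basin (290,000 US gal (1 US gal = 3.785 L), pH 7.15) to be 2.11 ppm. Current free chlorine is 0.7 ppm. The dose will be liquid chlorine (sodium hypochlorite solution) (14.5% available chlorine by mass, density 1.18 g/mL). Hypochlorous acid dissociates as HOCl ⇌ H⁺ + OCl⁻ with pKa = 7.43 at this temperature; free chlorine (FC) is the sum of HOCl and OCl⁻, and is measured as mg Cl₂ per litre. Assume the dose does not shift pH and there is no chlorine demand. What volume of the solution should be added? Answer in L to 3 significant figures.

Volume: 290,000 US gal × 3.785 L/gal = 1,097,650 L.
[OCl⁻]/[HOCl] = 10^(pH − pKa) = 10^(7.15 − 7.43) = 0.5248; fraction as HOCl = 1/(1 + 0.5248) = 0.6558.
Free chlorine required for 2.11 ppm HOCl: 2.11 / 0.6558 = 3.217 ppm.
FC to add: 3.217 − 0.7 = 2.517 mg/L as Cl₂.
Cl₂ equivalent: 2.517 mg/L × 1,097,650 L = 2763 g.
Product at 14.5% available Cl: 2763 / 0.145 = 19,060 g.
Volume: 19,060 g ÷ 1.18 g/mL = 16,150 mL.

16.1 L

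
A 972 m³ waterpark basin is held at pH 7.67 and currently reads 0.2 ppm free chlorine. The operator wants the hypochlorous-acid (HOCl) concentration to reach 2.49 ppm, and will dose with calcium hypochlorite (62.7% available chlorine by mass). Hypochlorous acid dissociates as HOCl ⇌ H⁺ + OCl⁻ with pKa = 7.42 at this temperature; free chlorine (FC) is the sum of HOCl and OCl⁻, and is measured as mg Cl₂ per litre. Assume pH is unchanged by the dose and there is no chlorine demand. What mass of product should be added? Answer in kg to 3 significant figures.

10.4 kg

Volume: 972 m³ = 972,000 L.
[OCl⁻]/[HOCl] = 10^(pH − pKa) = 10^(7.67 − 7.42) = 1.778; fraction as HOCl = 1/(1 + 1.778) = 0.3599.
Free chlorine required for 2.49 ppm HOCl: 2.49 / 0.3599 = 6.918 ppm.
FC to add: 6.918 − 0.2 = 6.718 mg/L as Cl₂.
Cl₂ equivalent: 6.718 mg/L × 972,000 L = 6530 g.
Product at 62.7% available Cl: 6530 / 0.627 = 10,410 g.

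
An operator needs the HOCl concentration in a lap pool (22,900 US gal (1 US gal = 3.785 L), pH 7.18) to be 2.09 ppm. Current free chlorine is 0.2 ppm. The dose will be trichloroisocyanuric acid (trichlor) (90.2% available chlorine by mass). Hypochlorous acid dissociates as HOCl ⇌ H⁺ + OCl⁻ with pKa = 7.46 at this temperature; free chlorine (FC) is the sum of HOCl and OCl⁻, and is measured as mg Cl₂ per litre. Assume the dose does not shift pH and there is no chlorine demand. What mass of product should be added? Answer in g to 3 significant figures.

287 g

Volume: 22,900 US gal × 3.785 L/gal = 86,676 L.
[OCl⁻]/[HOCl] = 10^(pH − pKa) = 10^(7.18 − 7.46) = 0.5248; fraction as HOCl = 1/(1 + 0.5248) = 0.6558.
Free chlorine required for 2.09 ppm HOCl: 2.09 / 0.6558 = 3.187 ppm.
FC to add: 3.187 − 0.2 = 2.987 mg/L as Cl₂.
Cl₂ equivalent: 2.987 mg/L × 86,676 L = 258.9 g.
Product at 90.2% available Cl: 258.9 / 0.902 = 287 g.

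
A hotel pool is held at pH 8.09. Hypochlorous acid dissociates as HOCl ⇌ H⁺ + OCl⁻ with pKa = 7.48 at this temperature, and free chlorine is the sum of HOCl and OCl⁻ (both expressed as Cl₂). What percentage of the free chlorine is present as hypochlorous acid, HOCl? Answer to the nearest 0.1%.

19.7%

[OCl⁻]/[HOCl] = 10^(pH − pKa) = 10^(8.09 − 7.48) = 10^0.61 = 4.074.
Fraction as HOCl = 1 / (1 + 4.074) = 0.1971.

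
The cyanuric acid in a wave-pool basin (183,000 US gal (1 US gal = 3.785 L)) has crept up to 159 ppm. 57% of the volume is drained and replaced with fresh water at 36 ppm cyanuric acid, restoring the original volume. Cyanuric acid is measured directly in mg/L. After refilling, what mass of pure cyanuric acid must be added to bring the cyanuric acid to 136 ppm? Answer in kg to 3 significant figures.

Volume: 183,000 US gal × 3.785 L/gal = 692,655 L.
After draining 57% and refilling: 159 × 0.43 + 36 × 0.57 = 88.89 ppm.
Deficit to target: 136 − 88.89 = 47.11 mg/L.
Mass: 47.11 mg/L × 692,655 L = 32,630 g cyanuric acid.

32.6 kg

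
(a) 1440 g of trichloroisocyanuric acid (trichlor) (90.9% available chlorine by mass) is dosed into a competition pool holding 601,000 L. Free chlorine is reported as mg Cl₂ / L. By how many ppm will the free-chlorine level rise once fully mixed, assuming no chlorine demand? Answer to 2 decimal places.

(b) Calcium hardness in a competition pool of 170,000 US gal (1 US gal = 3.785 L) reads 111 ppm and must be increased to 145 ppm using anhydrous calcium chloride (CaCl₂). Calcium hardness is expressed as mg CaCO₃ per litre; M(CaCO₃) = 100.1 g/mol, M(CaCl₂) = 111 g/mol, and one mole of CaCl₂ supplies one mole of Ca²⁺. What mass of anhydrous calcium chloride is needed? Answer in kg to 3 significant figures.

(a) Available chlorine delivered: 1440 g × 0.909 = 1309 g as Cl₂.
(a) Concentration rise: 1309 g / 601,000 L = 2.178 mg/L = 2.18 ppm.

(b) Volume: 170,000 US gal × 3.785 L/gal = 643,450 L.
(b) Hardness to add: (145 − 111) = 34 mg/L as CaCO₃ × 643,450 L = 21,880 g as CaCO₃.
(b) Moles of Ca²⁺ (1 mol Ca²⁺ ≡ 1 mol CaCO₃): 21,880 / 100.1 g/mol = 218.6 mol.
(b) Mass of CaCl₂: 218.6 × 111 = 24,260 g.

(a) 2.18 ppm; (b) 24.3 kg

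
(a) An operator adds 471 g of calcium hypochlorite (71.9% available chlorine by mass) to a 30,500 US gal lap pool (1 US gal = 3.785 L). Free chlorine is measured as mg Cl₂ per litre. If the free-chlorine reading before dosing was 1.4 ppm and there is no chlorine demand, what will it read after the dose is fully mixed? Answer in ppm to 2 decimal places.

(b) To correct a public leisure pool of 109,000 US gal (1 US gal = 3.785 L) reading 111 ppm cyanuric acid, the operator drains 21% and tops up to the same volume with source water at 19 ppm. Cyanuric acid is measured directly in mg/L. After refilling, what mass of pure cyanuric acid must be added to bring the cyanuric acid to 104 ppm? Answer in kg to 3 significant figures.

(a) 4.33 ppm; (b) 5.08 kg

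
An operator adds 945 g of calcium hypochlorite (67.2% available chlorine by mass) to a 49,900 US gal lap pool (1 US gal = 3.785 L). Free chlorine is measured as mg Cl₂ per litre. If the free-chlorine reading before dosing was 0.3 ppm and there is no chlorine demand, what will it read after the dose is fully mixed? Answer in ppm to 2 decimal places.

Volume: 49,900 US gal × 3.785 L/gal = 188,872 L.
Available chlorine delivered: 945 g × 0.672 = 635 g as Cl₂.
Concentration rise: 635 g / 188,872 L = 3.362 mg/L = 3.36 ppm.
Final FC: 0.3 + 3.36 = 3.66 ppm.

3.66 ppm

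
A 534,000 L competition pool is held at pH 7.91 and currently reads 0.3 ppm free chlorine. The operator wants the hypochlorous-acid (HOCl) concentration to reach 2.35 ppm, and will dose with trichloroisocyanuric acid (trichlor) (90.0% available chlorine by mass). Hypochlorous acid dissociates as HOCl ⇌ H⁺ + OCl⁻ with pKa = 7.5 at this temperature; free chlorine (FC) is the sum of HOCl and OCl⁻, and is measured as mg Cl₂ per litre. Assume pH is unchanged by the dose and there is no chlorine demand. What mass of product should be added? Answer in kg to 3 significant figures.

[OCl⁻]/[HOCl] = 10^(pH − pKa) = 10^(7.91 − 7.5) = 2.57; fraction as HOCl = 1/(1 + 2.57) = 0.2801.
Free chlorine required for 2.35 ppm HOCl: 2.35 / 0.2801 = 8.39 ppm.
FC to add: 8.39 − 0.3 = 8.09 mg/L as Cl₂.
Cl₂ equivalent: 8.09 mg/L × 534,000 L = 4320 g.
Product at 90.0% available Cl: 4320 / 0.9 = 4800 g.

4.80 kg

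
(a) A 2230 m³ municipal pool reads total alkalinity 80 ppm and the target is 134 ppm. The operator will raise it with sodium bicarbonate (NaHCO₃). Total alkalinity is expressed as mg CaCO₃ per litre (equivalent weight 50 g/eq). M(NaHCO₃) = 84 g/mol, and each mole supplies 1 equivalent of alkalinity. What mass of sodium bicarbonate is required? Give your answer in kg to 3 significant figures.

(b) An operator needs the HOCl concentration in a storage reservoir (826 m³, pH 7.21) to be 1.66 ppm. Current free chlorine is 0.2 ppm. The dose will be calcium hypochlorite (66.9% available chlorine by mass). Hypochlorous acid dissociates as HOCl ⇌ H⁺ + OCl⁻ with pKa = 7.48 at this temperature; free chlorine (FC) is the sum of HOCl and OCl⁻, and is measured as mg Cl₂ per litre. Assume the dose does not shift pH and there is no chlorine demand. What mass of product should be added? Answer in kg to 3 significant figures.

(a) Volume: 2230 m³ = 2,230,000 L.
(a) Alkalinity to add: (134 − 80) = 54 mg/L as CaCO₃ × 2,230,000 L = 120,400 g as CaCO₃.
(a) Equivalents: 120,400 g ÷ 50 g/eq = 2408 eq.
(a) NaHCO₃ supplies 1 eq per mole → 2408 mol.
(a) Mass: 2408 mol × 84 g/mol = 202,300 g.

(b) Volume: 826 m³ = 826,000 L.
(b) [OCl⁻]/[HOCl] = 10^(pH − pKa) = 10^(7.21 − 7.48) = 0.537; fraction as HOCl = 1/(1 + 0.537) = 0.6506.
(b) Free chlorine required for 1.66 ppm HOCl: 1.66 / 0.6506 = 2.551 ppm.
(b) FC to add: 2.551 − 0.2 = 2.351 mg/L as Cl₂.
(b) Cl₂ equivalent: 2.351 mg/L × 826,000 L = 1942 g.
(b) Product at 66.9% available Cl: 1942 / 0.669 = 2903 g.

(a) 202 kg; (b) 2.90 kg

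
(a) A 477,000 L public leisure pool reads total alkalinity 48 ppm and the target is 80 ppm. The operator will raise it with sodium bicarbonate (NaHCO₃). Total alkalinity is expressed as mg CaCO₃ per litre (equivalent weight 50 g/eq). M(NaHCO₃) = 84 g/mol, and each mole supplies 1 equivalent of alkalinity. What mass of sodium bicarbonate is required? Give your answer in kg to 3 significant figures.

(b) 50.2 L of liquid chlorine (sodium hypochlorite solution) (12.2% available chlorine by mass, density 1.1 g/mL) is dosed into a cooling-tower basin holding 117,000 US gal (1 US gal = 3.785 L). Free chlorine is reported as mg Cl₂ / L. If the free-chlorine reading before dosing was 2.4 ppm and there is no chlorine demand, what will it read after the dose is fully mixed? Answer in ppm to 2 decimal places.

(a) 25.6 kg; (b) 17.61 ppm

(a) Alkalinity to add: (80 − 48) = 32 mg/L as CaCO₃ × 477,000 L = 15,260 g as CaCO₃.
(a) Equivalents: 15,260 g ÷ 50 g/eq = 305.3 eq.
(a) NaHCO₃ supplies 1 eq per mole → 305.3 mol.
(a) Mass: 305.3 mol × 84 g/mol = 25,640 g.

(b) Volume: 117,000 US gal × 3.785 L/gal = 442,845 L.
(b) Mass of solution: 50.2 L × 1000 mL/L × 1.1 g/mL = 55,220 g.
(b) Available chlorine delivered: 55,220 g × 0.122 = 6737 g as Cl₂.
(b) Concentration rise: 6737 g / 442,845 L = 15.21 mg/L = 15.21 ppm.
(b) Final FC: 2.4 + 15.21 = 17.61 ppm.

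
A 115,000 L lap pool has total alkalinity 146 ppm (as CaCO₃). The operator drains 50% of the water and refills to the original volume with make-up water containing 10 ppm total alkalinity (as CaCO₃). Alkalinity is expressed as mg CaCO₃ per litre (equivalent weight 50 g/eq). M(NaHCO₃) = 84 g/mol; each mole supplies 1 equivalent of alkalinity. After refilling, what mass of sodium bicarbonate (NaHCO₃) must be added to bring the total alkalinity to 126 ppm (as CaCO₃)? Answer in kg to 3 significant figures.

9.27 kg

After draining 50% and refilling: 146 × 0.50 + 10 × 0.50 = 78 ppm.
Deficit to target: 126 − 78 = 48 mg/L.
As CaCO₃: 48 mg/L × 115,000 L = 5520 g; ÷ 50 g/eq ÷ 1 = 110.4 mol NaHCO₃.
Mass: 110.4 × 84 = 9274 g.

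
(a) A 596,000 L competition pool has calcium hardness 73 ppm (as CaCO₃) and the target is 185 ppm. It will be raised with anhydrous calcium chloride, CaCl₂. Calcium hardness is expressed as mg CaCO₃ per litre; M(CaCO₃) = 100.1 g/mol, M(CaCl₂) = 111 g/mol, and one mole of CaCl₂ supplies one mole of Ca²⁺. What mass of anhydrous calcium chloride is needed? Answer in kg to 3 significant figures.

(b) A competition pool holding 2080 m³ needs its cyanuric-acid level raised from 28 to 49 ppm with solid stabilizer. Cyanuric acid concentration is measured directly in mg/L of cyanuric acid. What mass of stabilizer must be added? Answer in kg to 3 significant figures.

(a) Hardness to add: (185 − 73) = 112 mg/L as CaCO₃ × 596,000 L = 66,750 g as CaCO₃.
(a) Moles of Ca²⁺ (1 mol Ca²⁺ ≡ 1 mol CaCO₃): 66,750 / 100.1 g/mol = 666.9 mol.
(a) Mass of CaCl₂: 666.9 × 111 = 74,020 g.

(b) Volume: 2080 m³ = 2,080,000 L.
(b) CYA to add: (49 − 28) = 21 mg/L × 2,080,000 L = 43,680 g cyanuric acid.

(a) 74.0 kg; (b) 43.7 kg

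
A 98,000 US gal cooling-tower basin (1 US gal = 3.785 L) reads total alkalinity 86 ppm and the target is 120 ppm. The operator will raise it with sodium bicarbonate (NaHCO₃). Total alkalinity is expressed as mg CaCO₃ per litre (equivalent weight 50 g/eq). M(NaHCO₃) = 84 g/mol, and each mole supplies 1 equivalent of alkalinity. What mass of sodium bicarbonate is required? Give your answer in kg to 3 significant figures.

Volume: 98,000 US gal × 3.785 L/gal = 370,930 L.
Alkalinity to add: (120 − 86) = 34 mg/L as CaCO₃ × 370,930 L = 12,610 g as CaCO₃.
Equivalents: 12,610 g ÷ 50 g/eq = 252.2 eq.
NaHCO₃ supplies 1 eq per mole → 252.2 mol.
Mass: 252.2 mol × 84 g/mol = 21,190 g.

21.2 kg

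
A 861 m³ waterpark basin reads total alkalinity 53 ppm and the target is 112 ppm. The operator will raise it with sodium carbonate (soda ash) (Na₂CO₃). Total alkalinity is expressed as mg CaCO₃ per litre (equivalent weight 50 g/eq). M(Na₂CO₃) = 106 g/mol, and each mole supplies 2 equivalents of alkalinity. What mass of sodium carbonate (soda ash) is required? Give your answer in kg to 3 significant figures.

53.8 kg

Volume: 861 m³ = 861,000 L.
Alkalinity to add: (112 − 53) = 59 mg/L as CaCO₃ × 861,000 L = 50,800 g as CaCO₃.
Equivalents: 50,800 g ÷ 50 g/eq = 1016 eq.
Each mole of Na₂CO₃ supplies 2 eq, so 1016 / 2 = 508 mol.
Mass: 508 mol × 106 g/mol = 53,850 g.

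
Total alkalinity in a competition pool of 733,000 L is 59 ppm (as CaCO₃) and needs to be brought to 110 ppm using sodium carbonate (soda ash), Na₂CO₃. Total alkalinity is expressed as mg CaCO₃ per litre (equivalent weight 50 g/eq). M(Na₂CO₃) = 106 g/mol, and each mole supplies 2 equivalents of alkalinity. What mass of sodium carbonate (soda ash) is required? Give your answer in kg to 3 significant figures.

Alkalinity to add: (110 − 59) = 51 mg/L as CaCO₃ × 733,000 L = 37,380 g as CaCO₃.
Equivalents: 37,380 g ÷ 50 g/eq = 747.7 eq.
Each mole of Na₂CO₃ supplies 2 eq, so 747.7 / 2 = 373.8 mol.
Mass: 373.8 mol × 106 g/mol = 39,630 g.

39.6 kg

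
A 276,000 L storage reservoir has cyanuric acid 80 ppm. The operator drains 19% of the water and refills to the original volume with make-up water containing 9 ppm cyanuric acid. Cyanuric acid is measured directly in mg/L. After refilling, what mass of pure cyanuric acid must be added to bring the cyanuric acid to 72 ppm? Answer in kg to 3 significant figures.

1.52 kg

After draining 19% and refilling: 80 × 0.81 + 9 × 0.19 = 66.51 ppm.
Deficit to target: 72 − 66.51 = 5.49 mg/L.
Mass: 5.49 mg/L × 276,000 L = 1515 g cyanuric acid.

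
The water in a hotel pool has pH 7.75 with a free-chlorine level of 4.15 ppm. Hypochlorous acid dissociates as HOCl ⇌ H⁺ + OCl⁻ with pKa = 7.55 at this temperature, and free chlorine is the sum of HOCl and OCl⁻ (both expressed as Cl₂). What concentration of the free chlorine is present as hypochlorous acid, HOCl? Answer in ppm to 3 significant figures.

1.61 ppm

[OCl⁻]/[HOCl] = 10^(pH − pKa) = 10^(7.75 − 7.55) = 10^0.20 = 1.585.
Fraction as HOCl = 1 / (1 + 1.585) = 0.3869.
HOCl = 0.3869 × 4.15 ppm = 1.605 ppm.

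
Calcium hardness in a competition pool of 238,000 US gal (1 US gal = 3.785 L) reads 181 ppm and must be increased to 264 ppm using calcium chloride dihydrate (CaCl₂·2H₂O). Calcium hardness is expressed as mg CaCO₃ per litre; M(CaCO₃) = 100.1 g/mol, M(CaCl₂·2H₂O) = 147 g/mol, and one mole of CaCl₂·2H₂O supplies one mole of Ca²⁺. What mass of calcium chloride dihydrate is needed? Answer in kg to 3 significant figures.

Volume: 238,000 US gal × 3.785 L/gal = 900,830 L.
Hardness to add: (264 − 181) = 83 mg/L as CaCO₃ × 900,830 L = 74,770 g as CaCO₃.
Moles of Ca²⁺ (1 mol Ca²⁺ ≡ 1 mol CaCO₃): 74,770 / 100.1 g/mol = 746.9 mol.
Mass of CaCl₂·2H₂O: 746.9 × 147 = 109,800 g.

110 kg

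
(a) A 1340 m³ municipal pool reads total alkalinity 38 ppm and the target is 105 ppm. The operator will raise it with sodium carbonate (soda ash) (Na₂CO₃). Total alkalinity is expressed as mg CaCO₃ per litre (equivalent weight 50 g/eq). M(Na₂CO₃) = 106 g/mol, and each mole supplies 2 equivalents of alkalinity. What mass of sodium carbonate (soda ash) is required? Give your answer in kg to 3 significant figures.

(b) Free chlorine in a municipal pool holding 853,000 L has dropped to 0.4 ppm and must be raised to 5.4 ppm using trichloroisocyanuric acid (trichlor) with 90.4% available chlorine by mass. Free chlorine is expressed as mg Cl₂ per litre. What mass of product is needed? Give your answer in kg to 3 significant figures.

(a) Volume: 1340 m³ = 1,340,000 L.
(a) Alkalinity to add: (105 − 38) = 67 mg/L as CaCO₃ × 1,340,000 L = 89,780 g as CaCO₃.
(a) Equivalents: 89,780 g ÷ 50 g/eq = 1796 eq.
(a) Each mole of Na₂CO₃ supplies 2 eq, so 1796 / 2 = 897.8 mol.
(a) Mass: 897.8 mol × 106 g/mol = 95,170 g.

(b) Chlorine deficit: 5.4 − 0.4 = 5 ppm = 5 mg/L as Cl₂.
(b) Cl₂ equivalent needed: 5 mg/L × 853,000 L = 4,265,000 mg = 4265 g.
(b) Product at 90.4% available chlorine: 4265 / 0.904 = 4718 g.

(a) 95.2 kg; (b) 4.72 kg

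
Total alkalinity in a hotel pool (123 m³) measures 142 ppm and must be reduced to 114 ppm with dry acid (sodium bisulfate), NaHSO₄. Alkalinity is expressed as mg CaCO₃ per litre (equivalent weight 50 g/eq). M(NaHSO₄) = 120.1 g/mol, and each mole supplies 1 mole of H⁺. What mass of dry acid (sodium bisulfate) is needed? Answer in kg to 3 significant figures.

8.27 kg

Volume: 123 m³ = 123,000 L.
Alkalinity to neutralize: (142 − 114) = 28 mg/L as CaCO₃ × 123,000 L = 3444 g as CaCO₃.
Equivalents of H⁺ required: 3444 ÷ 50 g/eq = 68.88 eq = 68.88 mol NaHSO₄.
Mass of NaHSO₄: 68.88 × 120.1 = 8272 g.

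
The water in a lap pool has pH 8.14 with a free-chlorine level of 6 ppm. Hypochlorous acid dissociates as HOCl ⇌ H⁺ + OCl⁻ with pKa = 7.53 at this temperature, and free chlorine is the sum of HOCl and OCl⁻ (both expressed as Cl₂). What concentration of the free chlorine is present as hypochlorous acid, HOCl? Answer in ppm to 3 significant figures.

1.18 ppm

[OCl⁻]/[HOCl] = 10^(pH − pKa) = 10^(8.14 − 7.53) = 10^0.61 = 4.074.
Fraction as HOCl = 1 / (1 + 4.074) = 0.1971.
HOCl = 0.1971 × 6 ppm = 1.183 ppm.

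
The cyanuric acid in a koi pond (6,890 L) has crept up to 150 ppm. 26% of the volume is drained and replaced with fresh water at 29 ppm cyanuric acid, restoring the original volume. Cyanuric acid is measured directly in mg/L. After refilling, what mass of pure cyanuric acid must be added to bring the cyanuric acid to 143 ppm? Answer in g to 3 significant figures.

169 g

After draining 26% and refilling: 150 × 0.74 + 29 × 0.26 = 118.54 ppm.
Deficit to target: 143 − 118.54 = 24.46 mg/L.
Mass: 24.46 mg/L × 6,890 L = 168.5 g cyanuric acid.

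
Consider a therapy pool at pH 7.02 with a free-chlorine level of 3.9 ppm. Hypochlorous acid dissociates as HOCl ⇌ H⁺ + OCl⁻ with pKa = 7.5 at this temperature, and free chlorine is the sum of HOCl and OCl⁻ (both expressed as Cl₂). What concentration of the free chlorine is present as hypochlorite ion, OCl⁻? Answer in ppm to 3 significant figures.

0.970 ppm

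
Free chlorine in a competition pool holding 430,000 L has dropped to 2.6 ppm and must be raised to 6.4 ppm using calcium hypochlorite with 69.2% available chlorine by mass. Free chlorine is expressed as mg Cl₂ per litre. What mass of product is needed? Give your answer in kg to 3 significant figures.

2.36 kg

Chlorine deficit: 6.4 − 2.6 = 3.8 ppm = 3.8 mg/L as Cl₂.
Cl₂ equivalent needed: 3.8 mg/L × 430,000 L = 1,634,000 mg = 1634 g.
Product at 69.2% available chlorine: 1634 / 0.692 = 2361 g.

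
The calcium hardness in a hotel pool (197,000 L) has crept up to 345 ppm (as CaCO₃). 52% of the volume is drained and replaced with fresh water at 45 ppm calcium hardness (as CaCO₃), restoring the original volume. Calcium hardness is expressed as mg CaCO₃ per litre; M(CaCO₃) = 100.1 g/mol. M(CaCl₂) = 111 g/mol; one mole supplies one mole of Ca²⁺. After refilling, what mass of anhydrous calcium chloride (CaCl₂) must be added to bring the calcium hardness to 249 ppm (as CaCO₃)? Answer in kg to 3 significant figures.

13.1 kg

After draining 52% and refilling: 345 × 0.48 + 45 × 0.52 = 189 ppm.
Deficit to target: 249 − 189 = 60 mg/L.
As CaCO₃: 60 mg/L × 197,000 L = 11,820 g; ÷ 100.1 = 118.1 mol Ca²⁺.
Mass: 118.1 × 111 = 13,110 g.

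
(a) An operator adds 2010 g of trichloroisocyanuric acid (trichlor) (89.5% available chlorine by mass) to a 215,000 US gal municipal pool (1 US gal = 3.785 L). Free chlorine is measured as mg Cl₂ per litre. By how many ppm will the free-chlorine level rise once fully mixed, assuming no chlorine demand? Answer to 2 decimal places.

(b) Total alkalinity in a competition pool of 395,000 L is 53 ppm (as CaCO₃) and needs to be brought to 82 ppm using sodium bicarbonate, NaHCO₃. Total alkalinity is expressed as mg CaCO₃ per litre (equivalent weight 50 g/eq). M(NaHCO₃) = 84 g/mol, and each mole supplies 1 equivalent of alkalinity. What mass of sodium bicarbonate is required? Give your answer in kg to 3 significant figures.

(a) Volume: 215,000 US gal × 3.785 L/gal = 813,775 L.
(a) Available chlorine delivered: 2010 g × 0.895 = 1799 g as Cl₂.
(a) Concentration rise: 1799 g / 813,775 L = 2.211 mg/L = 2.21 ppm.

(b) Alkalinity to add: (82 − 53) = 29 mg/L as CaCO₃ × 395,000 L = 11,460 g as CaCO₃.
(b) Equivalents: 11,460 g ÷ 50 g/eq = 229.1 eq.
(b) NaHCO₃ supplies 1 eq per mole → 229.1 mol.
(b) Mass: 229.1 mol × 84 g/mol = 19,240 g.

(a) 2.21 ppm; (b) 19.2 kg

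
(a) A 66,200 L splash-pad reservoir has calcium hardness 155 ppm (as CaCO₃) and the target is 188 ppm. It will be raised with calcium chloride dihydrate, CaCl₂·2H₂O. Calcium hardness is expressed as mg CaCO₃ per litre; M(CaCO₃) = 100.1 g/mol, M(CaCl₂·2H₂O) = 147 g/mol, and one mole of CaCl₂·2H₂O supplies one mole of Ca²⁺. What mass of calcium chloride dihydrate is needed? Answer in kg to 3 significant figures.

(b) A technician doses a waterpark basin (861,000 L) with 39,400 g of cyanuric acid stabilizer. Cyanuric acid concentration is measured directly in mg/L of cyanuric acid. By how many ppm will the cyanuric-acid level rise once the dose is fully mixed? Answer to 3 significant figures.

(a) 3.21 kg; (b) 45.8 ppm

(a) Hardness to add: (188 − 155) = 33 mg/L as CaCO₃ × 66,200 L = 2185 g as CaCO₃.
(a) Moles of Ca²⁺ (1 mol Ca²⁺ ≡ 1 mol CaCO₃): 2185 / 100.1 g/mol = 21.82 mol.
(a) Mass of CaCl₂·2H₂O: 21.82 × 147 = 3208 g.

(b) Rise: 39,400 g / 861,000 L × 1000 = 45.76 mg/L.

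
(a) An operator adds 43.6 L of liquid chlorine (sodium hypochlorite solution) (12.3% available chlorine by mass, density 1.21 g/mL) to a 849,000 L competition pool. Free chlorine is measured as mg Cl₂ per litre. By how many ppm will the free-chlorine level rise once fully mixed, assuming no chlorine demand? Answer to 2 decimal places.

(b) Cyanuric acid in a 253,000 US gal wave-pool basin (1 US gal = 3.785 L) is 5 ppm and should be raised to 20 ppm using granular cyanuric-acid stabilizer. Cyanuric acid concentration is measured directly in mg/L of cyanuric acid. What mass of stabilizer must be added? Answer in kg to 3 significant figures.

(a) 7.64 ppm; (b) 14.4 kg

(a) Mass of solution: 43.6 L × 1000 mL/L × 1.21 g/mL = 52,760 g.
(a) Available chlorine delivered: 52,760 g × 0.123 = 6489 g as Cl₂.
(a) Concentration rise: 6489 g / 849,000 L = 7.643 mg/L = 7.64 ppm.

(b) Volume: 253,000 US gal × 3.785 L/gal = 957,605 L.
(b) CYA to add: (20 − 5) = 15 mg/L × 957,605 L = 14,360 g cyanuric acid.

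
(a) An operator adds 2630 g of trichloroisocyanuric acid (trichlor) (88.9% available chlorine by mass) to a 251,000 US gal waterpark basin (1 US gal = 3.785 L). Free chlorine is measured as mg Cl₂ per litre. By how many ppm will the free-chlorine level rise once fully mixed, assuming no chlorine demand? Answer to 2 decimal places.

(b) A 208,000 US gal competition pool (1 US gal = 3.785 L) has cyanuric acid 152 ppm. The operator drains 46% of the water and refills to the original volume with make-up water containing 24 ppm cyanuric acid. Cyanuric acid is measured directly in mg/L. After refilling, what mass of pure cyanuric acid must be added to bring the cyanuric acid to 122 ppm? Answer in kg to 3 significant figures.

(a) Volume: 251,000 US gal × 3.785 L/gal = 950,035 L.
(a) Available chlorine delivered: 2630 g × 0.889 = 2338 g as Cl₂.
(a) Concentration rise: 2338 g / 950,035 L = 2.461 mg/L = 2.46 ppm.

(b) Volume: 208,000 US gal × 3.785 L/gal = 787,280 L.
(b) After draining 46% and refilling: 152 × 0.54 + 24 × 0.46 = 93.12 ppm.
(b) Deficit to target: 122 − 93.12 = 28.88 mg/L.
(b) Mass: 28.88 mg/L × 787,280 L = 22,740 g cyanuric acid.

(a) 2.46 ppm; (b) 22.7 kg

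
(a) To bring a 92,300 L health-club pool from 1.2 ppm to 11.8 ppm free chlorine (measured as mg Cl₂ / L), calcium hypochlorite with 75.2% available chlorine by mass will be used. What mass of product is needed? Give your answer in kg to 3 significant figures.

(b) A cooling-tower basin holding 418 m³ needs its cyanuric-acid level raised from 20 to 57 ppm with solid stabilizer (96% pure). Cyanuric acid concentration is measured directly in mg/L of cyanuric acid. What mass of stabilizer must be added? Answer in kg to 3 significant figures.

(a) Chlorine deficit: 11.8 − 1.2 = 10.6 ppm = 10.6 mg/L as Cl₂.
(a) Cl₂ equivalent needed: 10.6 mg/L × 92,300 L = 978,400 mg = 978.4 g.
(a) Product at 75.2% available chlorine: 978.4 / 0.752 = 1301 g.

(b) Volume: 418 m³ = 418,000 L.
(b) CYA to add: (57 − 20) = 37 mg/L × 418,000 L = 15,470 g cyanuric acid.
(b) At 96% purity: 15,470 / 0.96 = 16,110 g product.

(a) 1.30 kg; (b) 16.1 kg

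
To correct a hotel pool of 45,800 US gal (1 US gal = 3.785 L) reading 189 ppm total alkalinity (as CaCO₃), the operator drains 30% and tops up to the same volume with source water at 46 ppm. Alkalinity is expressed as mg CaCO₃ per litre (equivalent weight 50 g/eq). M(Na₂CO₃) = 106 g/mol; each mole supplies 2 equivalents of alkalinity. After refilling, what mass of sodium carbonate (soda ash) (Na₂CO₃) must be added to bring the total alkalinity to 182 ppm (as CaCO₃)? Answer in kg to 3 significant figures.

Volume: 45,800 US gal × 3.785 L/gal = 173,353 L.
After draining 30% and refilling: 189 × 0.70 + 46 × 0.30 = 146.1 ppm.
Deficit to target: 182 − 146.1 = 35.9 mg/L.
As CaCO₃: 35.9 mg/L × 173,353 L = 6223 g; ÷ 50 g/eq ÷ 2 = 62.23 mol Na₂CO₃.
Mass: 62.23 × 106 = 6597 g.

6.60 kg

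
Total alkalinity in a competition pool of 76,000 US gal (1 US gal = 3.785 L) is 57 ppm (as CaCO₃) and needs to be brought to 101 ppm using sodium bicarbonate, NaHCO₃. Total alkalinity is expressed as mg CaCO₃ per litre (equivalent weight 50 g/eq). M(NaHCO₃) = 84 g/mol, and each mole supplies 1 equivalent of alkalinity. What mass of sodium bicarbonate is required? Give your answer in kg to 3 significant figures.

21.3 kg

Volume: 76,000 US gal × 3.785 L/gal = 287,660 L.
Alkalinity to add: (101 − 57) = 44 mg/L as CaCO₃ × 287,660 L = 12,660 g as CaCO₃.
Equivalents: 12,660 g ÷ 50 g/eq = 253.1 eq.
NaHCO₃ supplies 1 eq per mole → 253.1 mol.
Mass: 253.1 mol × 84 g/mol = 21,260 g.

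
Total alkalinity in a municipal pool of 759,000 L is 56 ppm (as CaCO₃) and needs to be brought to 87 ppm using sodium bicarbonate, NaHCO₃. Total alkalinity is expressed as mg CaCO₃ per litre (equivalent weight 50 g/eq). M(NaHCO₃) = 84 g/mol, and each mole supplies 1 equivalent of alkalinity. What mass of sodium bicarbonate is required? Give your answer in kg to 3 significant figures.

Alkalinity to add: (87 − 56) = 31 mg/L as CaCO₃ × 759,000 L = 23,530 g as CaCO₃.
Equivalents: 23,530 g ÷ 50 g/eq = 470.6 eq.
NaHCO₃ supplies 1 eq per mole → 470.6 mol.
Mass: 470.6 mol × 84 g/mol = 39,530 g.

39.5 kg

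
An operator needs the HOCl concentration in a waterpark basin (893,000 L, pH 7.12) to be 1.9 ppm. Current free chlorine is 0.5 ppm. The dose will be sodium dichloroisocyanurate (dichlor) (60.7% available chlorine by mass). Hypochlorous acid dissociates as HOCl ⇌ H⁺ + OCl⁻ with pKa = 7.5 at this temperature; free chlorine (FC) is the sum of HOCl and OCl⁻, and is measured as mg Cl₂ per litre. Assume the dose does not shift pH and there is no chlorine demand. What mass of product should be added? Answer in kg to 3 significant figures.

[OCl⁻]/[HOCl] = 10^(pH − pKa) = 10^(7.12 − 7.5) = 0.4169; fraction as HOCl = 1/(1 + 0.4169) = 0.7058.
Free chlorine required for 1.9 ppm HOCl: 1.9 / 0.7058 = 2.692 ppm.
FC to add: 2.692 − 0.5 = 2.192 mg/L as Cl₂.
Cl₂ equivalent: 2.192 mg/L × 893,000 L = 1958 g.
Product at 60.7% available Cl: 1958 / 0.607 = 3225 g.

3.22 kg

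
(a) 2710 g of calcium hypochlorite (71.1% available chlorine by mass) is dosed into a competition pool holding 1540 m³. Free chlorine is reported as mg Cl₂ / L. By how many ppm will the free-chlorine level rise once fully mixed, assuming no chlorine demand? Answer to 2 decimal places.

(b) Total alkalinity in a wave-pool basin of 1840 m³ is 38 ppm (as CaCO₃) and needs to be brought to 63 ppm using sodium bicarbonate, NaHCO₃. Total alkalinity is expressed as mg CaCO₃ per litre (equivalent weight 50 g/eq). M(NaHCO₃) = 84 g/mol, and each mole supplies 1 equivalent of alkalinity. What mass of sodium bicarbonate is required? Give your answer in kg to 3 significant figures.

(a) 1.25 ppm; (b) 77.3 kg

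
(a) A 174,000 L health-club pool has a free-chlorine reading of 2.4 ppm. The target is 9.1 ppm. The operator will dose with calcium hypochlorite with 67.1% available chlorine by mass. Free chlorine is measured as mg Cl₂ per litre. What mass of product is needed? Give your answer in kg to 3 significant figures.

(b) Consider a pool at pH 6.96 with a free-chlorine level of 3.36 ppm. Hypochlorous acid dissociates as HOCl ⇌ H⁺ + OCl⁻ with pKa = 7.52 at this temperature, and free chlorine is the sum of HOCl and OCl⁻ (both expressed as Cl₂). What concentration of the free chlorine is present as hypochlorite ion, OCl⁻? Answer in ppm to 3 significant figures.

(a) 1.74 kg; (b) 0.726 ppm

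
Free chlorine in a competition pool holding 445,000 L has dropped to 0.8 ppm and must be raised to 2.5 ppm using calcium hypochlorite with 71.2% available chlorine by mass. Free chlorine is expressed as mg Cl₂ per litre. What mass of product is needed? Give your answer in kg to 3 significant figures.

1.06 kg

Chlorine deficit: 2.5 − 0.8 = 1.7 ppm = 1.7 mg/L as Cl₂.
Cl₂ equivalent needed: 1.7 mg/L × 445,000 L = 756,500 mg = 756.5 g.
Product at 71.2% available chlorine: 756.5 / 0.712 = 1062 g.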